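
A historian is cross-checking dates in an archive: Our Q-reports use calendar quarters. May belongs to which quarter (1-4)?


Month: May (month 5)
Q1: January-March (months 1-3)
Q2: April-June (months 4-6)
Q3: July-September (months 7-9)
Q4: October-December (months 10-12)
Month 5 falls in Q2

2


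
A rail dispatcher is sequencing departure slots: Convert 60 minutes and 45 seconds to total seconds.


Minutes: 60
Extra seconds: 45
Seconds per minute: 60
Minutes to seconds: 60 x 60 = 3600
Total: 3600 + 45 = 3645

3645


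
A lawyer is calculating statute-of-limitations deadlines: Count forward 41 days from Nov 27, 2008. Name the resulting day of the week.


Start: 2008-11-27 (Thursday)
Step 1 - find target date: add 41 days
  2008-11-27 + 41 days = 2009-01-07
Step 2 - day of week:
  41 mod 7 = 6
  Thursday + 6 days -> Wednesday
Result: Wednesday (2009-01-07)

Wednesday


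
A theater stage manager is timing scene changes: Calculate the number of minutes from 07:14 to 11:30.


Start time: 07:14 = 434 minutes from midnight
End time: 11:30 = 690 minutes from midnight
Difference: 690 - 434 = 256 minutes
That is 4 hours and 16 minutes

256


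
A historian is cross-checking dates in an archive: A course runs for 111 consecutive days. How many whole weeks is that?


Total days: 111
Days per week: 7
Division: 111 / 7 = 15 remainder 6
Complete weeks: 15
Remaining days: 6

15


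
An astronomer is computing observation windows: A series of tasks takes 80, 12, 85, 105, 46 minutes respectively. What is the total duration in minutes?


Durations: 80, 12, 85, 105, 46
Running sum: 80
+ 12 = 92
+ 85 = 177
+ 105 = 282
+ 46 = 328
Total duration: 328 minutes
That is 5 hours and 28 minutes

328


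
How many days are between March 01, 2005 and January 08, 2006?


Start date: 2005-03-01
End date: 2006-01-08
Mar 2005: +31 days
Apr 2005: +30 days
May 2005: +31 days
... (8 more months)
Total: 313 days

313


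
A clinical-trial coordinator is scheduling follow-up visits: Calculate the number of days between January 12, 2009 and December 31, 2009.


Start: January 12, 2009
End: December 31, 2009
Days left in January: 19
February: 28
March: 31
April: 30
May: 31
... plus remaining months
Sum of remaining months: 334
Total: 19 + 334 = 353

353


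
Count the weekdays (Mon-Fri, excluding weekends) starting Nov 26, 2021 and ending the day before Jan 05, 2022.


Start: 2021-11-26 (Friday)
End (exclusive): 2022-01-05 (Wednesday)
Total calendar days: 40
Full weeks: 40 // 7 = 5 -> 25 weekdays
Remaining 5 days starting on Friday:
  Fri(w), Sat(-), Sun(-), Mon(w), Tue(w) -> 3 weekdays
Total business days: 25 + 3 = 28

28


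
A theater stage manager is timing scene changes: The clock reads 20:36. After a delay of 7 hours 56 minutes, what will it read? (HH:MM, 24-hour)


Start time: 20:36
Adding: 7 hours 56 minutes
Minutes: 36 + 56 = 92
Minute overflow: 92 >= 60, so carry 1 hour, minutes = 32
Hours: 20 + 7 + 1 = 28
Hour wraparound: 28 mod 24 = 4
Result: 04:32

04:32


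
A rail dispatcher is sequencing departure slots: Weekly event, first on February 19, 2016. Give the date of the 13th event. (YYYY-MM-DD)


First occurrence: 2016-02-19 (occurrence 1)
Each occurrence is 7 days after the previous.
Occurrence 13 is 12 weeks after the first.
12 weeks = 84 days
2016-02-19 + 84 days = 2016-05-13

2016-05-13


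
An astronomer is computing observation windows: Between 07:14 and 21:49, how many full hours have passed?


Start: 07:14
End: 21:49
Hour difference: 21 - 7 = 14 hours
Minute difference: 49 - 14 = 35 minutes
Total minutes: 875
Complete hours: 875 / 60 = 14 (remainder 35)

14


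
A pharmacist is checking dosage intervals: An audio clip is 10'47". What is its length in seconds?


Minutes: 10
Seconds: 47
Convert minutes to seconds: 10 x 60 = 600
Add remaining seconds: 600 + 47 = 647

647


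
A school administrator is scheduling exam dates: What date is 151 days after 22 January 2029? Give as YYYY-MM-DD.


Start: 2029-01-22
Adding 151 days
Days remaining in January: 9
After January: 142 days still to add
February 2029: 28 days, 114 remaining
March 2029: 31 days, 83 remaining
April 2029: 30 days, 53 remaining
May 2029: 31 days, 22 remaining
Result: 2029-06-22

2029-06-22


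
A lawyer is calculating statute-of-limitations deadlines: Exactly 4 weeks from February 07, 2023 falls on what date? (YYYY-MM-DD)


Start: 2023-02-07
Weeks to add: 4
Convert to days: 4 x 7 = 28 days
Add 28 days to 2023-02-07
Result: 2023-03-07

2023-03-07


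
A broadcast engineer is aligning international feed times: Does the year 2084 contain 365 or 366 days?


Year: 2084
Check leap year rules:
Divisible by 4? Yes
Divisible by 100? No
2084 is a leap year
Days: 366

366


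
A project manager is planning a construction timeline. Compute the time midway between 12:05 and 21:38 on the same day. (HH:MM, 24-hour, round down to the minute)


Start time: 12:05 = 725 minutes from midnight
End time: 21:38 = 1298 minutes from midnight
Sum: 725 + 1298 = 2023
Midpoint: 2023 / 2 = 1011 minutes
Convert: 1011 / 60 = 16 hours, 51 minutes
Result: 16:51

16:51


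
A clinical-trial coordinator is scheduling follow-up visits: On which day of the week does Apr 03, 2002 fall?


Date: 2002-04-03
January 1, 2002 is a Tuesday
Day of year: 93
Offset from Jan 1: 92 days
92 mod 7 = 1
Result: Wednesday

Wednesday


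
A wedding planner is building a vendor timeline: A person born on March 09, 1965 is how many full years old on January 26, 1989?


Birth: 1965-03-09
Reference: 1989-01-26
Year difference: 1989 - 1965 = 24
Has birthday (03-09) occurred by 01-26? No
Birthday not yet reached this year -> subtract 1
Age in full years: 23

23


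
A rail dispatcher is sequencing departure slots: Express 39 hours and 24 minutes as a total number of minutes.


Hours: 39
Extra minutes: 24
Minutes per hour: 60
Hours to minutes: 39 x 60 = 2340
Total: 2340 + 24 = 2364

2364


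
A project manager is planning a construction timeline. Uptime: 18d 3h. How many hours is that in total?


Days: 18
Extra hours: 3
Hours per day: 24
Days to hours: 18 x 24 = 432
Total: 432 + 3 = 435

435


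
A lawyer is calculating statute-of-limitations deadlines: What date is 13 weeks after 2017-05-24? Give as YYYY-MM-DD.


Start: 2017-05-24
Weeks to add: 13
Convert to days: 13 x 7 = 91 days
Add 91 days to 2017-05-24
Result: 2017-08-23

2017-08-23


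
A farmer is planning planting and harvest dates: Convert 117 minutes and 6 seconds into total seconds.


Minutes: 117
Seconds: 6
Convert minutes to seconds: 117 x 60 = 7020
Add remaining seconds: 7020 + 6 = 7026

7026


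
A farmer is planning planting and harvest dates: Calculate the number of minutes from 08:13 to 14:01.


Start time: 08:13 = 493 minutes from midnight
End time: 14:01 = 841 minutes from midnight
Difference: 841 - 493 = 348 minutes
That is 5 hours and 48 minutes

348


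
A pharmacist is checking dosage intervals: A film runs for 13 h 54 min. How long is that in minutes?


Hours: 13
Minutes: 54
Convert hours to minutes: 13 x 60 = 780
Add remaining minutes: 780 + 54 = 834

834


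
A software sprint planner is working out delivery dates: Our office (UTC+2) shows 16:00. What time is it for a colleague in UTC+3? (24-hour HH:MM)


Local time: 16:00 at UTC+2 (offset 2h)
Target zone: UTC+3 (offset 3h)
Difference: 3 - (2) = 1 hours
Calculation: 16 + (1) = 17
Result: 17:00

17:00


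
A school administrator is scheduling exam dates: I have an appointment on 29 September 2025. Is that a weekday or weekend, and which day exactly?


Date: 2025-09-29
January 1, 2025 is a Wednesday
Day of year: 272
Offset from Jan 1: 271 days
271 mod 7 = 5
Result: Monday

Monday


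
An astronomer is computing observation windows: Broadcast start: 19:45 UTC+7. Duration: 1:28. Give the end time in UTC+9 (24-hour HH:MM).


Start: 19:45 in UTC+7
Step 1 - add duration:
  minutes: 45 + 28 = 73 (carry 1h)
  hours: 19 + 1 + 1 = 21
  end in UTC+7: 21:13
Step 2 - convert UTC+7 -> UTC+9:
  offset difference: 9 - (7) = 2 hours
  21 + (2) = 23 -> mod 24 = 23
Result: 23:13 in UTC+9

23:13


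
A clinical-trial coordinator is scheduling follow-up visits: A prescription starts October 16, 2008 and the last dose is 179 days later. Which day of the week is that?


Start: 2008-10-16 (Thursday)
Step 1 - find target date: add 179 days
  2008-10-16 + 179 days = 2009-04-13
Step 2 - day of week:
  179 mod 7 = 4
  Thursday + 4 days -> Monday
Result: Monday (2009-04-13)

Monday


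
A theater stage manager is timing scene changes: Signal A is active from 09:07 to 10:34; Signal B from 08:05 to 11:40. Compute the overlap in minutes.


Interval A: [547, 634] minutes from midnight
Interval B: [485, 700] minutes from midnight
Overlap start = max(547, 485) = 547
Overlap end = min(634, 700) = 634
Overlap = 634 - 547 = 87 minutes

87


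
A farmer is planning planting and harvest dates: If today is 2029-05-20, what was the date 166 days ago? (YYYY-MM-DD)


Start: 2029-05-20
Subtracting 166 days
Days already passed in May: 20
After going back through May: 146 more days to subtract
April 2029: 30 days, 116 remaining
March 2029: 31 days, 85 remaining
February 2029: 28 days, 57 remaining
January 2029: 31 days, 26 remaining
Result: 2028-12-05

2028-12-05


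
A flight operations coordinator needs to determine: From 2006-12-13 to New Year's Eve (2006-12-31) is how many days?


Start: December 13, 2006
End: December 31, 2006
Days left in December: 18
Total: 18 days

18


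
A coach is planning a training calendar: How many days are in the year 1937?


Year: 1937
Check leap year rules:
Divisible by 4? No
1937 is not a leap year
Days: 365

365


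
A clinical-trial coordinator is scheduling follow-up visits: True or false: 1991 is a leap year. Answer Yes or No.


Year: 1991
Divisible by 4? 1991 / 4 = 497.75 -> No
Not divisible by 4, so NOT a leap year

No


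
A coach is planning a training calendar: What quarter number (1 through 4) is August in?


Month: August (month 8)
Q1: January-March (months 1-3)
Q2: April-June (months 4-6)
Q3: July-September (months 7-9)
Q4: October-December (months 10-12)
Month 8 falls in Q3

3


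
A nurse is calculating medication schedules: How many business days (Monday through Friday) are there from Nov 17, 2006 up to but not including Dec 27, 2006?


Start: 2006-11-17 (Friday)
End (exclusive): 2006-12-27 (Wednesday)
Total calendar days: 40
Full weeks: 40 // 7 = 5 -> 25 weekdays
Remaining 5 days starting on Friday:
  Fri(w), Sat(-), Sun(-), Mon(w), Tue(w) -> 3 weekdays
Total business days: 25 + 3 = 28

28


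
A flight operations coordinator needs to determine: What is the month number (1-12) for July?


Calendar month order:
6. June
7. July <--
8. August
July is month number 7

7


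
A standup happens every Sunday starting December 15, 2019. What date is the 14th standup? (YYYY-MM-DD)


First occurrence: 2019-12-15 (occurrence 1)
Each occurrence is 7 days after the previous.
Occurrence 14 is 13 weeks after the first.
13 weeks = 91 days
2019-12-15 + 91 days = 2020-03-15

2020-03-15


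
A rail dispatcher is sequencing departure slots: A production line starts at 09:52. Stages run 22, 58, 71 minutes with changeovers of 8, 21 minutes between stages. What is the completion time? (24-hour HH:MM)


Start: 09:52 = 592 min from midnight
  after task 1 (22 min): 10:14
  after break (8 min): 10:22
  after task 2 (58 min): 11:20
  after break (21 min): 11:41
  after task 3 (71 min): 12:52
Total elapsed: 180 minutes
End time: 12:52

12:52


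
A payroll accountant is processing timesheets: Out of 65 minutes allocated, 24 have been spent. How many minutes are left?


Total budget: 65 minutes
Time used: 24 minutes
Remaining: 65 - 24 = 41 minutes
Percent used: 36.9%
Percent remaining: 63.1%

41


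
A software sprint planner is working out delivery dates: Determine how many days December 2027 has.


Month: December
Year: 2027
December is a 31-day month
Total: 31 days

31


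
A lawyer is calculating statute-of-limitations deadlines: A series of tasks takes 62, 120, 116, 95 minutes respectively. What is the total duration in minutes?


Durations: 62, 120, 116, 95
Running sum: 62
+ 120 = 182
+ 116 = 298
+ 95 = 393
Total duration: 393 minutes
That is 6 hours and 33 minutes

393


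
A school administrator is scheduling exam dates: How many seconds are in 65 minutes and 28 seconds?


Minutes: 65
Extra seconds: 28
Seconds per minute: 60
Minutes to seconds: 65 x 60 = 3900
Total: 3900 + 28 = 3928

3928


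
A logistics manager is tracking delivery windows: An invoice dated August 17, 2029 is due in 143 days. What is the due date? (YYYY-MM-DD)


Start: 2029-08-17
Adding 143 days
Days remaining in August: 14
After August: 129 days still to add
September 2029: 30 days, 99 remaining
October 2029: 31 days, 68 remaining
November 2029: 30 days, 38 remaining
December 2029: 31 days, 7 remaining
Result: 2030-01-07

2030-01-07


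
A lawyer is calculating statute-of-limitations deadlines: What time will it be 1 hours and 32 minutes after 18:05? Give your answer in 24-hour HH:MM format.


Start time: 18:05
Adding: 1 hours 32 minutes
Minutes: 5 + 32 = 37
Hours: 18 + 1 + 0 = 19
Result: 19:37

19:37


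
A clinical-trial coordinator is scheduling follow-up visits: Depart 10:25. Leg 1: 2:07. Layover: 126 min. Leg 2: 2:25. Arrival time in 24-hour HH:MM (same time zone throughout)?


Depart: 10:25
Leg 1: +127 min -> 12:32
Layover: +126 min -> 14:38
Leg 2: +145 min -> 17:03
Total travel: 398 minutes = 6h 38m
Arrival: 17:03

17:03


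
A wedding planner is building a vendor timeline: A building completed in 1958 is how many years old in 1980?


Birth year: 1958
Current year: 1980
Age = current year - birth year
Age = 1980 - 1958 = 22

22


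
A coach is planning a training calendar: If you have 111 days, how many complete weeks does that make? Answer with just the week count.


Total days: 111
Days per week: 7
Division: 111 / 7 = 15 remainder 6
Complete weeks: 15
Remaining days: 6

15


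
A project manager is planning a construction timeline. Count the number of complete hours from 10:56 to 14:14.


Start: 10:56
End: 14:14
Hour difference: 14 - 10 = 4 hours
Minute difference: 14 - 56 = -42 minutes
Total minutes: 198
Complete hours: 198 / 60 = 3 (remainder 18)

3


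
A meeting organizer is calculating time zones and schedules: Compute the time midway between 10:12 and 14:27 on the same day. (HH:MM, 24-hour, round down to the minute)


Start time: 10:12 = 612 minutes from midnight
End time: 14:27 = 867 minutes from midnight
Sum: 612 + 867 = 1479
Midpoint: 1479 / 2 = 739 minutes
Convert: 739 / 60 = 12 hours, 19 minutes
Result: 12:19

12:19


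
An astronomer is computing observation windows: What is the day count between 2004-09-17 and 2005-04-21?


Start date: 2004-09-17
End date: 2005-04-21
Sep 2004: +14 days
Oct 2004: +31 days
Nov 2004: +30 days
... (5 more months)
Total: 216 days

216


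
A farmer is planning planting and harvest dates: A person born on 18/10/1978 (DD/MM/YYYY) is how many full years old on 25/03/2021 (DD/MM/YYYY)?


Birth: 1978-10-18
Reference: 2021-03-25
Year difference: 2021 - 1978 = 43
Has birthday (10-18) occurred by 03-25? No
Birthday not yet reached this year -> subtract 1
Age in full years: 42

42


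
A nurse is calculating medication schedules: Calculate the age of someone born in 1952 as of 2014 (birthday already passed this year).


Birth year: 1952
Current year: 2014
Age = current year - birth year
Age = 2014 - 1952 = 62

62


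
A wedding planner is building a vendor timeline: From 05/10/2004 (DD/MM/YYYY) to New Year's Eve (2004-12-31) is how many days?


Start: October 05, 2004
End: December 31, 2004
Days left in October: 26
November: 30
December: 31
Sum of remaining months: 61
Total: 26 + 61 = 87

87


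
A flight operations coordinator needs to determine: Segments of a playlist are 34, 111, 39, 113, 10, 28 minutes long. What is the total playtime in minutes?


Durations: 34, 111, 39, 113, 10, 28
Running sum: 34
+ 111 = 145
+ 39 = 184
+ 113 = 297
+ 10 = 307
+ 28 = 335
Total duration: 335 minutes
That is 5 hours and 35 minutes

335


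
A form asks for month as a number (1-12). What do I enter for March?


Calendar month order:
2. February
3. March <--
4. April
March is month number 3

3


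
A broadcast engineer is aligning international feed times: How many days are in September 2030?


Month: September
Year: 2030
September is a 30-day month
Total: 30 days

30


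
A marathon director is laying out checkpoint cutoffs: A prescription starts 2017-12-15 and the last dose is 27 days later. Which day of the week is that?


Start: 2017-12-15 (Friday)
Step 1 - find target date: add 27 days
  2017-12-15 + 27 days = 2018-01-11
Step 2 - day of week:
  27 mod 7 = 6
  Friday + 6 days -> Thursday
Result: Thursday (2018-01-11)

Thursday


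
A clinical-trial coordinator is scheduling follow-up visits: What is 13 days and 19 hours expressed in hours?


Days: 13
Extra hours: 19
Hours per day: 24
Days to hours: 13 x 24 = 312
Total: 312 + 19 = 331

331


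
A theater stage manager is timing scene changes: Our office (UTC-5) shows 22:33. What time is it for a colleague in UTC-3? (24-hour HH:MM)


Local time: 22:33 at UTC-5 (offset -5h)
Target zone: UTC-3 (offset -3h)
Difference: -3 - (-5) = 2 hours
Calculation: 22 + (2) = 24
Wraparound: (24) mod 24 = 0
Result: 00:33

00:33


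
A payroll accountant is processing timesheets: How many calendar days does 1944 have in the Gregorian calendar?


Year: 1944
Check leap year rules:
Divisible by 4? Yes
Divisible by 100? No
1944 is a leap year
Days: 366

366


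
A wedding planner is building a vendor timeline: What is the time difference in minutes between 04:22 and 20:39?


Start time: 04:22 = 262 minutes from midnight
End time: 20:39 = 1239 minutes from midnight
Difference: 1239 - 262 = 977 minutes
That is 16 hours and 17 minutes

977


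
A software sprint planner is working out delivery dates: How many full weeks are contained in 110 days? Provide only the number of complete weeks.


Total days: 110
Days per week: 7
Division: 110 / 7 = 15 remainder 5
Complete weeks: 15
Remaining days: 5

15


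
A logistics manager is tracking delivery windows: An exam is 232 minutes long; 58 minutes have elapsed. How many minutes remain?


Total budget: 232 minutes
Time used: 58 minutes
Remaining: 232 - 58 = 174 minutes
Percent used: 25.0%
Percent remaining: 75.0%

174


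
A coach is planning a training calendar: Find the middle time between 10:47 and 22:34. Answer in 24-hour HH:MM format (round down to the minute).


Start time: 10:47 = 647 minutes from midnight
End time: 22:34 = 1354 minutes from midnight
Sum: 647 + 1354 = 2001
Midpoint: 2001 / 2 = 1000 minutes
Convert: 1000 / 60 = 16 hours, 40 minutes
Result: 16:40

16:40


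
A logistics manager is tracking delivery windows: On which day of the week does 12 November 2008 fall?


Date: 2008-11-12
January 1, 2008 is a Tuesday
Day of year: 317
Offset from Jan 1: 316 days
316 mod 7 = 1
Result: Wednesday

Wednesday


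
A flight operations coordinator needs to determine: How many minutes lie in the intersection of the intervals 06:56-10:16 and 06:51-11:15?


Interval A: [416, 616] minutes from midnight
Interval B: [411, 675] minutes from midnight
Overlap start = max(416, 411) = 416
Overlap end = min(616, 675) = 616
Overlap = 616 - 416 = 200 minutes

200


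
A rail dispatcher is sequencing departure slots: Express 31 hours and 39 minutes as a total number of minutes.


Hours: 31
Extra minutes: 39
Minutes per hour: 60
Hours to minutes: 31 x 60 = 1860
Total: 1860 + 39 = 1899

1899


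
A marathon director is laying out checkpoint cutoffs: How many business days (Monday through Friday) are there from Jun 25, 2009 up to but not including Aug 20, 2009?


Start: 2009-06-25 (Thursday)
End (exclusive): 2009-08-20 (Thursday)
Total calendar days: 56
Full weeks: 56 // 7 = 8 -> 40 weekdays
Remaining 0 days starting on Thursday:
Total business days: 40 + 0 = 40

40


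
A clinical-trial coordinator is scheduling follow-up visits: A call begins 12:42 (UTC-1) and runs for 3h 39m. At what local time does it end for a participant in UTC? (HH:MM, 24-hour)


Start: 12:42 in UTC-1
Step 1 - add duration:
  minutes: 42 + 39 = 81 (carry 1h)
  hours: 12 + 3 + 1 = 16
  end in UTC-1: 16:21
Step 2 - convert UTC-1 -> UTC:
  offset difference: 0 - (-1) = 1 hours
  16 + (1) = 17 -> mod 24 = 17
Result: 17:21 in UTC

17:21


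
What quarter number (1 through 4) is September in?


Month: September (month 9)
Q1: January-March (months 1-3)
Q2: April-June (months 4-6)
Q3: July-September (months 7-9)
Q4: October-December (months 10-12)
Month 9 falls in Q3

3


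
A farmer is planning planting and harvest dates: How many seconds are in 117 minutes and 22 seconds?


Minutes: 117
Seconds: 22
Convert minutes to seconds: 117 x 60 = 7020
Add remaining seconds: 7020 + 22 = 7042

7042


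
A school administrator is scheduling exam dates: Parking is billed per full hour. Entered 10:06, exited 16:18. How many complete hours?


Start: 10:06
End: 16:18
Hour difference: 16 - 10 = 6 hours
Minute difference: 18 - 6 = 12 minutes
Total minutes: 372
Complete hours: 372 / 60 = 6 (remainder 12)

6


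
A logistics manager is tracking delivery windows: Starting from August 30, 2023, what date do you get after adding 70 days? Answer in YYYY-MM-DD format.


Start: 2023-08-30
Adding 70 days
Days remaining in August: 1
After August: 69 days still to add
September 2023: 30 days, 39 remaining
October 2023: 31 days, 8 remaining
November 2023 has 30 days, need 8
Result: 2023-11-08

2023-11-08


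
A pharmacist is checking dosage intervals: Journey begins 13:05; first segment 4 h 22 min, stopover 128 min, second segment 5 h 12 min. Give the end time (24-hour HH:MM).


Depart: 13:05
Leg 1: +262 min -> 17:27
Layover: +128 min -> 19:35
Leg 2: +312 min -> 00:47
Total travel: 702 minutes = 11h 42m
Arrival: 00:47

00:47


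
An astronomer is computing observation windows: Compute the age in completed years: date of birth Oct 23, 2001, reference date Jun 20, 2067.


Birth: 2001-10-23
Reference: 2067-06-20
Year difference: 2067 - 2001 = 66
Has birthday (10-23) occurred by 06-20? No
Birthday not yet reached this year -> subtract 1
Age in full years: 65

65


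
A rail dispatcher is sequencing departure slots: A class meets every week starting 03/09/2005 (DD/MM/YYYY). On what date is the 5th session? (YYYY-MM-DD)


First occurrence: 2005-09-03 (occurrence 1)
Each occurrence is 7 days after the previous.
Occurrence 5 is 4 weeks after the first.
4 weeks = 28 days
2005-09-03 + 28 days = 2005-10-01

2005-10-01


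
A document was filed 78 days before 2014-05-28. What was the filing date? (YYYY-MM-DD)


Start: 2014-05-28
Subtracting 78 days
Days already passed in May: 28
After going back through May: 50 more days to subtract
April 2014: 30 days, 20 remaining
March 2014 has 31 days, need 20
Result: 2014-03-11

2014-03-11


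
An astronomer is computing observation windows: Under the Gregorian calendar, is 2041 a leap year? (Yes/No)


Year: 2041
Divisible by 4? 2041 / 4 = 510.25 -> No
Not divisible by 4, so NOT a leap year

No


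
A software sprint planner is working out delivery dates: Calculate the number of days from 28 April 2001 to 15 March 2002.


Start date: 2001-04-28
End date: 2002-03-15
Apr 2001: +3 days
May 2001: +31 days
Jun 2001: +30 days
... (9 more months)
Total: 321 days

321


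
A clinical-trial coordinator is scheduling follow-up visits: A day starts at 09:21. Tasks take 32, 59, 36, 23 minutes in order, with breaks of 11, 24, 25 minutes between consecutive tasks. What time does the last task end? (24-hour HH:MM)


Start: 09:21 = 561 min from midnight
  after task 1 (32 min): 09:53
  after break (11 min): 10:04
  after task 2 (59 min): 11:03
  after break (24 min): 11:27
  after task 3 (36 min): 12:03
  after break (25 min): 12:28
  after task 4 (23 min): 12:51
Total elapsed: 210 minutes
End time: 12:51

12:51


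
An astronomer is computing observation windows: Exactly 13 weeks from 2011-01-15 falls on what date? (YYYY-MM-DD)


Start: 2011-01-15
Weeks to add: 13
Convert to days: 13 x 7 = 91 days
Add 91 days to 2011-01-15
Result: 2011-04-16

2011-04-16


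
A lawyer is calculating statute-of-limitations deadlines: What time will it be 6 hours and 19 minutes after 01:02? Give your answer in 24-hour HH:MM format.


Start time: 01:02
Adding: 6 hours 19 minutes
Minutes: 2 + 19 = 21
Hours: 1 + 6 + 0 = 7
Result: 07:21

07:21


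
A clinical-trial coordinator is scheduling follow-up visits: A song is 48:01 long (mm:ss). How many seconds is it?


Minutes: 48
Extra seconds: 1
Seconds per minute: 60
Minutes to seconds: 48 x 60 = 2880
Total: 2880 + 1 = 2881

2881


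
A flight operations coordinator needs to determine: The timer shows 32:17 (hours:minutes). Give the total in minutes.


Hours: 32
Minutes: 17
Convert hours to minutes: 32 x 60 = 1920
Add remaining minutes: 1920 + 17 = 1937

1937


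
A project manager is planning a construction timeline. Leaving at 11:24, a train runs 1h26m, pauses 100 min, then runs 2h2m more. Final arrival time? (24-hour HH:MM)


Depart: 11:24
Leg 1: +86 min -> 12:50
Layover: +100 min -> 14:30
Leg 2: +122 min -> 16:32
Total travel: 308 minutes = 5h 8m
Arrival: 16:32

16:32


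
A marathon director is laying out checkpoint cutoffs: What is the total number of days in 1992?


Year: 1992
Check leap year rules:
Divisible by 4? Yes
Divisible by 100? No
1992 is a leap year
Days: 366

366


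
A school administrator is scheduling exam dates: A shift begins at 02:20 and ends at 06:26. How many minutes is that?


Start time: 02:20 = 140 minutes from midnight
End time: 06:26 = 386 minutes from midnight
Difference: 386 - 140 = 246 minutes
That is 4 hours and 6 minutes

246


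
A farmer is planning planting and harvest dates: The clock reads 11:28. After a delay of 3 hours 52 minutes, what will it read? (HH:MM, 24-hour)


Start time: 11:28
Adding: 3 hours 52 minutes
Minutes: 28 + 52 = 80
Minute overflow: 80 >= 60, so carry 1 hour, minutes = 20
Hours: 11 + 3 + 1 = 15
Result: 15:20

15:20


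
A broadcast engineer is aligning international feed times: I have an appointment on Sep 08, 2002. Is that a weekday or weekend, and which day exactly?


Date: 2002-09-08
January 1, 2002 is a Tuesday
Day of year: 251
Offset from Jan 1: 250 days
250 mod 7 = 5
Result: Sunday

Sunday


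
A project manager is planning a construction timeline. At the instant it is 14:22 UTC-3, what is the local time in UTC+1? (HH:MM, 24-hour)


Local time: 14:22 at UTC-3 (offset -3h)
Target zone: UTC+1 (offset 1h)
Difference: 1 - (-3) = 4 hours
Calculation: 14 + (4) = 18
Result: 18:22

18:22


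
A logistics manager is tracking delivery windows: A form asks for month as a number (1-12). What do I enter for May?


Calendar month order:
4. April
5. May <--
6. June
May is month number 5

5


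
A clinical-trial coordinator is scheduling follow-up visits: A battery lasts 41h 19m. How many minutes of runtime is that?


Hours: 41
Extra minutes: 19
Minutes per hour: 60
Hours to minutes: 41 x 60 = 2460
Total: 2460 + 19 = 2479

2479


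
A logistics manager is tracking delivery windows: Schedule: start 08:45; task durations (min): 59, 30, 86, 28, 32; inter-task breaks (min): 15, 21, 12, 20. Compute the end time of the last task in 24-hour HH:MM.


Start: 08:45 = 525 min from midnight
  after task 1 (59 min): 09:44
  after break (15 min): 09:59
  after task 2 (30 min): 10:29
  after break (21 min): 10:50
  after task 3 (86 min): 12:16
  after break (12 min): 12:28
  after task 4 (28 min): 12:56
  after break (20 min): 13:16
  after task 5 (32 min): 13:48
Total elapsed: 303 minutes
End time: 13:48

13:48


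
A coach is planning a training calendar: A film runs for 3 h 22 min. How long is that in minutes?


Hours: 3
Minutes: 22
Convert hours to minutes: 3 x 60 = 180
Add remaining minutes: 180 + 22 = 202

202


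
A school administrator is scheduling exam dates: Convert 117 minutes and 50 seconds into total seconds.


Minutes: 117
Seconds: 50
Convert minutes to seconds: 117 x 60 = 7020
Add remaining seconds: 7020 + 50 = 7070

7070


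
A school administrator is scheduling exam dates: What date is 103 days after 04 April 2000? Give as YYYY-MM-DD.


Start: 2000-04-04
Adding 103 days
Days remaining in April: 26
After April: 77 days still to add
May 2000: 31 days, 46 remaining
June 2000: 30 days, 16 remaining
July 2000 has 31 days, need 16
Result: 2000-07-16

2000-07-16


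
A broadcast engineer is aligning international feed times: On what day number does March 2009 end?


Month: March
Year: 2009
March is a 31-day month
Total: 31 days

31


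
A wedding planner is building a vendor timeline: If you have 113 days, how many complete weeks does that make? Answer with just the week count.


Total days: 113
Days per week: 7
Division: 113 / 7 = 16 remainder 1
Complete weeks: 16
Remaining days: 1

16


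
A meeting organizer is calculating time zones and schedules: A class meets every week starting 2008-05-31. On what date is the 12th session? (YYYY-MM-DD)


First occurrence: 2008-05-31 (occurrence 1)
Each occurrence is 7 days after the previous.
Occurrence 12 is 11 weeks after the first.
11 weeks = 77 days
2008-05-31 + 77 days = 2008-08-16

2008-08-16


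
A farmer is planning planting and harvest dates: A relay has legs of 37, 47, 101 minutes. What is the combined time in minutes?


Durations: 37, 47, 101
Running sum: 37
+ 47 = 84
+ 101 = 185
Total duration: 185 minutes
That is 3 hours and 5 minutes

185


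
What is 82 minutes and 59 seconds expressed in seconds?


Minutes: 82
Extra seconds: 59
Seconds per minute: 60
Minutes to seconds: 82 x 60 = 4920
Total: 4920 + 59 = 4979

4979


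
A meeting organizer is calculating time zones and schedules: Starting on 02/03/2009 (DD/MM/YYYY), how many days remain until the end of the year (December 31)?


Start: March 02, 2009
End: December 31, 2009
Days left in March: 29
April: 30
May: 31
June: 30
July: 31
... plus remaining months
Sum of remaining months: 275
Total: 29 + 275 = 304

304


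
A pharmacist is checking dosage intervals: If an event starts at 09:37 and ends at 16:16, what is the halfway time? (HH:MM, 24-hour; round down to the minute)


Start time: 09:37 = 577 minutes from midnight
End time: 16:16 = 976 minutes from midnight
Sum: 577 + 976 = 1553
Midpoint: 1553 / 2 = 776 minutes
Convert: 776 / 60 = 12 hours, 56 minutes
Result: 12:56

12:56


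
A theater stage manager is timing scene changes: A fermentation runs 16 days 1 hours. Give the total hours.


Days: 16
Extra hours: 1
Hours per day: 24
Days to hours: 16 x 24 = 384
Total: 384 + 1 = 385

385


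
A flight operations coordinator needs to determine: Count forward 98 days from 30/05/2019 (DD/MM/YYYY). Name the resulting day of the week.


Start: 2019-05-30 (Thursday)
Step 1 - find target date: add 98 days
  2019-05-30 + 98 days = 2019-09-05
Step 2 - day of week:
  98 mod 7 = 0
  Thursday + 0 days -> Thursday
Result: Thursday (2019-09-05)

Thursday


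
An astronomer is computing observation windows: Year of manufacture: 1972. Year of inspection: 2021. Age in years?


Birth year: 1972
Current year: 2021
Age = current year - birth year
Age = 2021 - 1972 = 49

49


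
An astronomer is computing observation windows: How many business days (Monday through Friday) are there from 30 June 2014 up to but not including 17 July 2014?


Start: 2014-06-30 (Monday)
End (exclusive): 2014-07-17 (Thursday)
Total calendar days: 17
Full weeks: 17 // 7 = 2 -> 10 weekdays
Remaining 3 days starting on Monday:
  Mon(w), Tue(w), Wed(w) -> 3 weekdays
Total business days: 10 + 3 = 13

13


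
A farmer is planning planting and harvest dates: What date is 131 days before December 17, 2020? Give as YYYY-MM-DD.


Start: 2020-12-17
Subtracting 131 days
Days already passed in December: 17
After going back through December: 114 more days to subtract
November 2020: 30 days, 84 remaining
October 2020: 31 days, 53 remaining
September 2020: 30 days, 23 remaining
August 2020 has 31 days, need 23
Result: 2020-08-08

2020-08-08


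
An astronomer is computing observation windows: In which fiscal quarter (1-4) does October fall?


Month: October (month 10)
Q1: January-March (months 1-3)
Q2: April-June (months 4-6)
Q3: July-September (months 7-9)
Q4: October-December (months 10-12)
Month 10 falls in Q4

4


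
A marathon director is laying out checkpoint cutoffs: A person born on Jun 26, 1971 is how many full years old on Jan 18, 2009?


Birth: 1971-06-26
Reference: 2009-01-18
Year difference: 2009 - 1971 = 38
Has birthday (06-26) occurred by 01-18? No
Birthday not yet reached this year -> subtract 1
Age in full years: 37

37


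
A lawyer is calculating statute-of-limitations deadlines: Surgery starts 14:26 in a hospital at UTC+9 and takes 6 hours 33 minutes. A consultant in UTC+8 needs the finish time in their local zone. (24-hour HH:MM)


Start: 14:26 in UTC+9
Step 1 - add duration:
  minutes: 26 + 33 = 59
  hours: 14 + 6 + 0 = 20
  end in UTC+9: 20:59
Step 2 - convert UTC+9 -> UTC+8:
  offset difference: 8 - (9) = -1 hours
  20 + (-1) = 19 -> mod 24 = 19
Result: 19:59 in UTC+8

19:59


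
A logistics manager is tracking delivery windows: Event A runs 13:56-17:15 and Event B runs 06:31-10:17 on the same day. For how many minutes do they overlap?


Interval A: [836, 1035] minutes from midnight
Interval B: [391, 617] minutes from midnight
Overlap start = max(836, 391) = 836
Overlap end = min(1035, 617) = 617
End <= start, so the intervals do not overlap: 0 minutes

0


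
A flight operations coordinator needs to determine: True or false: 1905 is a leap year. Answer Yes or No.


Year: 1905
Divisible by 4? 1905 / 4 = 476.25 -> No
Not divisible by 4, so NOT a leap year

No


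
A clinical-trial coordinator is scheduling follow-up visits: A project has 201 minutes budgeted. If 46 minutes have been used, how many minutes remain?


Total budget: 201 minutes
Time used: 46 minutes
Remaining: 201 - 46 = 155 minutes
Percent used: 22.9%
Percent remaining: 77.1%

155


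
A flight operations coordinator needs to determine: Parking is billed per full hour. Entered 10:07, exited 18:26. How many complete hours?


Start: 10:07
End: 18:26
Hour difference: 18 - 10 = 8 hours
Minute difference: 26 - 7 = 19 minutes
Total minutes: 499
Complete hours: 499 / 60 = 8 (remainder 19)

8


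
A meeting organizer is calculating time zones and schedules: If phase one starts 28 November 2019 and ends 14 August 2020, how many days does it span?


Start date: 2019-11-28
End date: 2020-08-14
Nov 2019: +3 days
Dec 2019: +31 days
Jan 2020: +31 days
... (7 more months)
Total: 260 days

260


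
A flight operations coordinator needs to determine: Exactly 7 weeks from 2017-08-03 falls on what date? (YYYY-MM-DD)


Start: 2017-08-03
Weeks to add: 7
Convert to days: 7 x 7 = 49 days
Add 49 days to 2017-08-03
Result: 2017-09-21

2017-09-21


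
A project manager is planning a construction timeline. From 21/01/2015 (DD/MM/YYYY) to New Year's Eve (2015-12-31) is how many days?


Start: January 21, 2015
End: December 31, 2015
Days left in January: 10
February: 28
March: 31
April: 30
May: 31
... plus remaining months
Sum of remaining months: 334
Total: 10 + 334 = 344

344


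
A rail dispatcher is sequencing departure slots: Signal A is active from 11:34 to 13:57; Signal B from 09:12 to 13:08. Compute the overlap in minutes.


Interval A: [694, 837] minutes from midnight
Interval B: [552, 788] minutes from midnight
Overlap start = max(694, 552) = 694
Overlap end = min(837, 788) = 788
Overlap = 788 - 694 = 94 minutes

94


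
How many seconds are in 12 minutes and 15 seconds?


Minutes: 12
Extra seconds: 15
Seconds per minute: 60
Minutes to seconds: 12 x 60 = 720
Total: 720 + 15 = 735

735


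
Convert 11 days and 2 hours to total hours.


Days: 11
Extra hours: 2
Hours per day: 24
Days to hours: 11 x 24 = 264
Total: 264 + 2 = 266

266


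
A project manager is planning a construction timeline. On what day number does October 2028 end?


Month: October
Year: 2028
October is a 31-day month
Total: 31 days

31


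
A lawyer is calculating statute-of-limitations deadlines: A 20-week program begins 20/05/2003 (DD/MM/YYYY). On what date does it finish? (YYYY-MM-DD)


Start: 2003-05-20
Weeks to add: 20
Convert to days: 20 x 7 = 140 days
Add 140 days to 2003-05-20
Result: 2003-10-07

2003-10-07


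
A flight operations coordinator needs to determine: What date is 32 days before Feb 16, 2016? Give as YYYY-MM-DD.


Start: 2016-02-16
Subtracting 32 days
Days already passed in February: 16
After going back through February: 16 more days to subtract
January 2016 has 31 days, need 16
Result: 2016-01-15

2016-01-15


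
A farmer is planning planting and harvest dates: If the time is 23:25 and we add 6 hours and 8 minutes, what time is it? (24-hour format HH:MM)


Start time: 23:25
Adding: 6 hours 8 minutes
Minutes: 25 + 8 = 33
Hours: 23 + 6 + 0 = 29
Hour wraparound: 29 mod 24 = 5
Result: 05:33

05:33


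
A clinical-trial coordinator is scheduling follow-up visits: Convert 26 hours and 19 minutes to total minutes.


Hours: 26
Minutes: 19
Convert hours to minutes: 26 x 60 = 1560
Add remaining minutes: 1560 + 19 = 1579

1579


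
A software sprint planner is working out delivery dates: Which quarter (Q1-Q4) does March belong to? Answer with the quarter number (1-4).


Month: March (month 3)
Q1: January-March (months 1-3)
Q2: April-June (months 4-6)
Q3: July-September (months 7-9)
Q4: October-December (months 10-12)
Month 3 falls in Q1

1


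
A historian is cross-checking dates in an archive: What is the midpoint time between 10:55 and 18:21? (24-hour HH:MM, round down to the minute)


Start time: 10:55 = 655 minutes from midnight
End time: 18:21 = 1101 minutes from midnight
Sum: 655 + 1101 = 1756
Midpoint: 1756 / 2 = 878 minutes
Convert: 878 / 60 = 14 hours, 38 minutes
Result: 14:38

14:38


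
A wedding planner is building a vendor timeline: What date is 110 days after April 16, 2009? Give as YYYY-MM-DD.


Start: 2009-04-16
Adding 110 days
Days remaining in April: 14
After April: 96 days still to add
May 2009: 31 days, 65 remaining
June 2009: 30 days, 35 remaining
July 2009: 31 days, 4 remaining
August 2009 has 31 days, need 4
Result: 2009-08-04

2009-08-04


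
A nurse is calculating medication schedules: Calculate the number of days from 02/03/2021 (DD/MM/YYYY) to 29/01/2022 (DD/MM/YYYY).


Start date: 2021-03-02
End date: 2022-01-29
Mar 2021: +30 days
Apr 2021: +30 days
May 2021: +31 days
... (8 more months)
Total: 333 days

333


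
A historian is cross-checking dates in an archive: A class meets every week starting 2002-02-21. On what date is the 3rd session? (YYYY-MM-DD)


First occurrence: 2002-02-21 (occurrence 1)
Each occurrence is 7 days after the previous.
Occurrence 3 is 2 weeks after the first.
2 weeks = 14 days
2002-02-21 + 14 days = 2002-03-07

2002-03-07


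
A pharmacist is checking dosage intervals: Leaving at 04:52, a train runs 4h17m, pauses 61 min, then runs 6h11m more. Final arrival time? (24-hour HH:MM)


Depart: 04:52
Leg 1: +257 min -> 09:09
Layover: +61 min -> 10:10
Leg 2: +371 min -> 16:21
Total travel: 689 minutes = 11h 29m
Arrival: 16:21

16:21


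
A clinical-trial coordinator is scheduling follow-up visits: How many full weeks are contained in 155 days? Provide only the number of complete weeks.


Total days: 155
Days per week: 7
Division: 155 / 7 = 22 remainder 1
Complete weeks: 22
Remaining days: 1

22
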